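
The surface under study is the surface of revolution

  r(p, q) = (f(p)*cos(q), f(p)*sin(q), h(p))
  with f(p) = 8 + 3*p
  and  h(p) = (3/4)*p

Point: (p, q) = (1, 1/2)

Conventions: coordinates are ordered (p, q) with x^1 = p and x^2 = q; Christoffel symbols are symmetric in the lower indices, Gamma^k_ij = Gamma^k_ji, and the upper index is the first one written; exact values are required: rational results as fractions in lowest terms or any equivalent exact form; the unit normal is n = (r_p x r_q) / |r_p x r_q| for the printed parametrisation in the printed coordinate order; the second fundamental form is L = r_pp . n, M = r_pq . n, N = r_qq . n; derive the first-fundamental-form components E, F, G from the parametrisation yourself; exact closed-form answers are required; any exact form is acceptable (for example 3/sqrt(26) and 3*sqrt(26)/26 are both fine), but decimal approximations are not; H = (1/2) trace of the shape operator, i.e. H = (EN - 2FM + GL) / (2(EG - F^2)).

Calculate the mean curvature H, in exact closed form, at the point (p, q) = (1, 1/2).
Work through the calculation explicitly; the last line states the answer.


f = 11, f' = 3, f'' = 0, h' = 3/4, h'' = 0
E = 153/16, F = 0, G = 121; answer radicand W^2 = 153/16
unnormalised second-form numerators: l = 0, m = 0, n = 33/4; L = l/sqrt(153/16), and similarly M = m/sqrt(W^2), N = n/sqrt(W^2)
H = (E*n - 2*F*m + G*l) / (2*(EG - F^2)*sqrt(W^2)); E*n - 2*F*m + G*l = 5049/64, EG - F^2 = 18513/16, so H = (3/88)/sqrt(153/16)

Answer: H = sqrt(17)/374


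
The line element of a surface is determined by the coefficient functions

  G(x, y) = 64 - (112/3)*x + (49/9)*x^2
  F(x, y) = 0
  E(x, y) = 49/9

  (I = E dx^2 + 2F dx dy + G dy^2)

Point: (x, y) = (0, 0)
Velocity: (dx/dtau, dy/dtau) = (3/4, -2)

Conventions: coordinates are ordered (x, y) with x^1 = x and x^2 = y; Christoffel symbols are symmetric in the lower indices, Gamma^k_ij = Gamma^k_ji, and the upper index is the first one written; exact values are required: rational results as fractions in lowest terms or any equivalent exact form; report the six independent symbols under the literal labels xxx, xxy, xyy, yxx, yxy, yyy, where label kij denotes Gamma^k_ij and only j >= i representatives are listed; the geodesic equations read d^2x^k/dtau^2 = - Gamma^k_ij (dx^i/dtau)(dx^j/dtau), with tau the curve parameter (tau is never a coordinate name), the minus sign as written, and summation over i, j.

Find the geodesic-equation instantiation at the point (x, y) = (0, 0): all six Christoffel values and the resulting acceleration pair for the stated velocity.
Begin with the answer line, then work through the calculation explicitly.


Answer: Gamma_xxx = 0, Gamma_xxy = 0, Gamma_xyy = 24/7, Gamma_yxx = 0, Gamma_yxy = -7/24, Gamma_yyy = 0; accelerations (d^2x/dtau^2, d^2y/dtau^2) = (-96/7, -7/8)

E = 49/9, F = 0, G = 64 at the point
E_x = 0, E_y = 0, F_x = 0, F_y = 0, G_x = -112/3, G_y = 0
EG - F^2 = 3136/9;  g^inv = (9/3136) * [[64, 0], [0, 49/9]]
first-kind symbols [ij,l] = (1/2)(d_i g_jl + d_j g_il - d_l g_ij): [xx,x] = E_x/2 = 0, [xx,y] = F_x - E_y/2 = 0, [xy,x] = E_y/2 = 0, [xy,y] = G_x/2 = -56/3, [yy,x] = F_y - G_x/2 = 56/3, [yy,y] = G_y/2 = 0
Gamma^x_ij = (G*[ij,x] - F*[ij,y])/(EG - F^2), Gamma^y_ij = (E*[ij,y] - F*[ij,x])/(EG - F^2)
Gamma_xxx = 0, Gamma_xxy = 0, Gamma_xyy = 24/7, Gamma_yxx = 0, Gamma_yxy = -7/24, Gamma_yyy = 0
d^2x/dtau^2 = -(Gamma_xxx*(3/4)^2 + 2*Gamma_xxy*(3/4)*(-2) + Gamma_xyy*(-2)^2) = -96/7
d^2y/dtau^2 = -(Gamma_yxx*(3/4)^2 + 2*Gamma_yxy*(3/4)*(-2) + Gamma_yyy*(-2)^2) = -7/8


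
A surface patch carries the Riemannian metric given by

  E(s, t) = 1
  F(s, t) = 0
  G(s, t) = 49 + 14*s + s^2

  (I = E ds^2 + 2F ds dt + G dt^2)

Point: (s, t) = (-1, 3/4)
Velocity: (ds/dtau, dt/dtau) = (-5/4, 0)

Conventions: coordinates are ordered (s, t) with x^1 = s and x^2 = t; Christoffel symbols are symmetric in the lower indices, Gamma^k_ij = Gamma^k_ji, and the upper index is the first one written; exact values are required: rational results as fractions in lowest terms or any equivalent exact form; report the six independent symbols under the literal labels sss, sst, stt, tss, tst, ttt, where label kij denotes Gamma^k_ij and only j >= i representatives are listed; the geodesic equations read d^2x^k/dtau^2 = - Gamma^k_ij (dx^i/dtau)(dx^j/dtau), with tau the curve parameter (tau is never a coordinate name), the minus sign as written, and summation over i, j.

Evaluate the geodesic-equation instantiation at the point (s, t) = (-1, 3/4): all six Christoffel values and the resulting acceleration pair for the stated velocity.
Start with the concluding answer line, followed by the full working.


Answer: Gamma_sss = 0, Gamma_sst = 0, Gamma_stt = -6, Gamma_tss = 0, Gamma_tst = 1/6, Gamma_ttt = 0; accelerations (d^2s/dtau^2, d^2t/dtau^2) = (0, 0)

E = 1, F = 0, G = 36 at the point
E_s = 0, E_t = 0, F_s = 0, F_t = 0, G_s = 12, G_t = 0
EG - F^2 = 36;  g^inv = (1/36) * [[36, 0], [0, 1]]
first-kind symbols [ij,l] = (1/2)(d_i g_jl + d_j g_il - d_l g_ij): [ss,s] = E_s/2 = 0, [ss,t] = F_s - E_t/2 = 0, [st,s] = E_t/2 = 0, [st,t] = G_s/2 = 6, [tt,s] = F_t - G_s/2 = -6, [tt,t] = G_t/2 = 0
Gamma^s_ij = (G*[ij,s] - F*[ij,t])/(EG - F^2), Gamma^t_ij = (E*[ij,t] - F*[ij,s])/(EG - F^2)
Gamma_sss = 0, Gamma_sst = 0, Gamma_stt = -6, Gamma_tss = 0, Gamma_tst = 1/6, Gamma_ttt = 0
d^2s/dtau^2 = -(Gamma_sss*(-5/4)^2 + 2*Gamma_sst*(-5/4)*(0) + Gamma_stt*(0)^2) = 0
d^2t/dtau^2 = -(Gamma_tss*(-5/4)^2 + 2*Gamma_tst*(-5/4)*(0) + Gamma_ttt*(0)^2) = 0


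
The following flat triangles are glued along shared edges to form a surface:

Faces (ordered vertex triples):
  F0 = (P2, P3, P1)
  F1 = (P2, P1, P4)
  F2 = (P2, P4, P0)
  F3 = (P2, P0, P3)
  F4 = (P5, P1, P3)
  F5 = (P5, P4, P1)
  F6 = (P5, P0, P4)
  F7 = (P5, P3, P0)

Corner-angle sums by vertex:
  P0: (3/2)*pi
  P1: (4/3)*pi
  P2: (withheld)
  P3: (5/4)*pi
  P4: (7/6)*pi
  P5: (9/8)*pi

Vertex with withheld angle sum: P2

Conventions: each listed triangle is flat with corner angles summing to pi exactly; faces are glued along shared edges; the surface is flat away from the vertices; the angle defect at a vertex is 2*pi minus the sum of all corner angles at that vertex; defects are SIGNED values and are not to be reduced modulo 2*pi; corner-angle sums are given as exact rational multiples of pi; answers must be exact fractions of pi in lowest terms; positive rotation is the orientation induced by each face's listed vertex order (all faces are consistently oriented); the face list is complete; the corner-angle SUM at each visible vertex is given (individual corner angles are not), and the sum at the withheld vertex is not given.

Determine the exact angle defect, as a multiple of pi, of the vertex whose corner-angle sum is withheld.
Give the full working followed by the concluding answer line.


V = 6, E = 12, F = 8; chi = V - E + F = 2
Gauss-Bonnet: total defect = 2*pi*chi = 4*pi; visible defects sum to (29/8)*pi

Answer: defect(P2) = (3/8)*pi


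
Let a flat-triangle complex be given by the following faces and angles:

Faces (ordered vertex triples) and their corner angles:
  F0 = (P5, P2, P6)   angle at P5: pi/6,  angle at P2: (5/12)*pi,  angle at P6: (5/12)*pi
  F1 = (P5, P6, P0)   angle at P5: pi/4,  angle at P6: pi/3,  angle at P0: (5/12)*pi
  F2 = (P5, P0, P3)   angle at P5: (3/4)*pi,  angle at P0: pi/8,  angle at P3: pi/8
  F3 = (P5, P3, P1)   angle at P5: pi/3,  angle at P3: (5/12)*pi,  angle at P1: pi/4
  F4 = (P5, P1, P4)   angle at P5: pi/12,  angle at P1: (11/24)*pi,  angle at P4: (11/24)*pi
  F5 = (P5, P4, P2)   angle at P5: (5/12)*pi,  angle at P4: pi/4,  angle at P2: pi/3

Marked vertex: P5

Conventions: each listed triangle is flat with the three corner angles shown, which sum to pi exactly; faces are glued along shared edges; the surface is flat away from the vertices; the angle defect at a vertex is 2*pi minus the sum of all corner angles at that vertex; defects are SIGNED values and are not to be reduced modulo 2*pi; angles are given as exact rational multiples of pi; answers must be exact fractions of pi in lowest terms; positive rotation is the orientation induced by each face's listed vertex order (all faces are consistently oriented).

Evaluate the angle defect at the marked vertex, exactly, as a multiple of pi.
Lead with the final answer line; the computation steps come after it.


Answer: defect(P5) = 0

Sum of corner angles at P5: 2*pi
defect = 2*pi - 2*pi


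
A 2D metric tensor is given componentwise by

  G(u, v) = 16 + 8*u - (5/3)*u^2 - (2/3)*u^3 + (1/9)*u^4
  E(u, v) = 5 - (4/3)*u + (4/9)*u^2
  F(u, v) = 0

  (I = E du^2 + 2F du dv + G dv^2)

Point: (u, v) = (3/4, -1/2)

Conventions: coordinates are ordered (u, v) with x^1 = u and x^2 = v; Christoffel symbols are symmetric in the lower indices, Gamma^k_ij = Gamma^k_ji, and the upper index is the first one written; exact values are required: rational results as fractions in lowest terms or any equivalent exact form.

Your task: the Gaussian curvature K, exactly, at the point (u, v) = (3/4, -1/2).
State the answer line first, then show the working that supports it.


Answer: K = 2048/63291

E = 17/4, F = 0, G = 5329/256, EG - F^2 = 90593/1024 at the point
E_u = -2/3, E_v = 0, F_u = 0, F_v = 0, G_u = 73/16, G_v = 0
E_vv = 0, F_uv = 0, G_uu = -67/12
Apply the Brioschi formula K = (det M1 - det M2)/(EG - F^2)^2 over the derivative matrices of E, F, G.
M1 = [[-E_vv/2 + F_uv - G_uu/2, E_u/2, F_u - E_v/2], [F_v - G_u/2, E, F], [G_v/2, F, G]] = [[67/24, -1/3, 0], [-73/32, 17/4, 0], [0, 0, 5329/256]]; det M1 = 2840357/12288
M2 = [[0, E_v/2, G_u/2], [E_v/2, E, F], [G_u/2, F, G]] = [[0, 0, 73/32], [0, 17/4, 0], [73/32, 0, 5329/256]]; det M2 = -90593/4096
det M1 - det M2 = 389017/1536; K = 389017/1536 / (90593/1024)^2 = 2048/63291


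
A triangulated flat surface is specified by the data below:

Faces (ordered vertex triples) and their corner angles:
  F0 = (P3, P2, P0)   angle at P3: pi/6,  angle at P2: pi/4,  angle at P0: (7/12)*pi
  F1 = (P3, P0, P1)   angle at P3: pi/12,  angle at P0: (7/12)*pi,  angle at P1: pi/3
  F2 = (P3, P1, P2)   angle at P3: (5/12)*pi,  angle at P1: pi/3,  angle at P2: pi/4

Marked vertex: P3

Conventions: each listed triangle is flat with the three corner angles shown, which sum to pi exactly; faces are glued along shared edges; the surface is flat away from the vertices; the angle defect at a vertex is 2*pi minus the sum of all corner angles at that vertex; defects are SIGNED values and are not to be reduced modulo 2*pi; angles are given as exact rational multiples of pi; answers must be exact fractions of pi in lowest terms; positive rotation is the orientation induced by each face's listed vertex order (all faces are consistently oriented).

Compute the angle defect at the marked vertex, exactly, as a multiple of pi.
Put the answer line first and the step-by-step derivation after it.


Answer: defect(P3) = (4/3)*pi

Sum of corner angles at P3: (2/3)*pi
defect = 2*pi - (2/3)*pi


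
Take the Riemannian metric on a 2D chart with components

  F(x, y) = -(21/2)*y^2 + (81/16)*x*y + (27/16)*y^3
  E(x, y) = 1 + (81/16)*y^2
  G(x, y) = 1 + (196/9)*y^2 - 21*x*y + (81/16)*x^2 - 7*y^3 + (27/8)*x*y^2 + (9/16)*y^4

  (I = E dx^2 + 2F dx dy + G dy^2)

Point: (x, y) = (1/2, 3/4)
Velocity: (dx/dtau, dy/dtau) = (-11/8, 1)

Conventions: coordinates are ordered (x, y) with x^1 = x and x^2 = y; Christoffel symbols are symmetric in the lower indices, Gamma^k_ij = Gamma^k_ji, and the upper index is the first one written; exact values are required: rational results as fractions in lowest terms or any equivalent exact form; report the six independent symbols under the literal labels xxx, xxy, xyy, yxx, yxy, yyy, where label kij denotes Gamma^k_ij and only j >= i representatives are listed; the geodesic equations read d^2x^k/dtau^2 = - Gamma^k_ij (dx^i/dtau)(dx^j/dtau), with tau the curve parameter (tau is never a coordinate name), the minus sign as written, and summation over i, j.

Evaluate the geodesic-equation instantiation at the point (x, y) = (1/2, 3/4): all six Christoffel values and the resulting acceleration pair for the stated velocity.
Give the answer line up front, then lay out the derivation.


Answer: Gamma_xxx = 0, Gamma_xxy = 15552/31385, Gamma_xyy = -4896/6277, Gamma_yxx = 0, Gamma_yxy = -3600/6277, Gamma_yyy = 17000/18831; accelerations (d^2x/dtau^2, d^2y/dtau^2) = (67248/31385, -46700/18831)

E = 985/256, F = -3375/1024, G = 19721/4096 at the point
E_x = 0, E_y = 243/32, F_x = 243/64, F_y = -2655/256, G_x = -1125/128, G_y = 10625/768
EG - F^2 = 31385/4096;  g^inv = (4096/31385) * [[19721/4096, 3375/1024], [3375/1024, 985/256]]
first-kind symbols [ij,l] = (1/2)(d_i g_jl + d_j g_il - d_l g_ij): [xx,x] = E_x/2 = 0, [xx,y] = F_x - E_y/2 = 0, [xy,x] = E_y/2 = 243/64, [xy,y] = G_x/2 = -1125/256, [yy,x] = F_y - G_x/2 = -765/128, [yy,y] = G_y/2 = 10625/1536
Gamma^x_ij = (G*[ij,x] - F*[ij,y])/(EG - F^2), Gamma^y_ij = (E*[ij,y] - F*[ij,x])/(EG - F^2)
Gamma_xxx = 0, Gamma_xxy = 15552/31385, Gamma_xyy = -4896/6277, Gamma_yxx = 0, Gamma_yxy = -3600/6277, Gamma_yyy = 17000/18831
d^2x/dtau^2 = -(Gamma_xxx*(-11/8)^2 + 2*Gamma_xxy*(-11/8)*(1) + Gamma_xyy*(1)^2) = 67248/31385
d^2y/dtau^2 = -(Gamma_yxx*(-11/8)^2 + 2*Gamma_yxy*(-11/8)*(1) + Gamma_yyy*(1)^2) = -46700/18831


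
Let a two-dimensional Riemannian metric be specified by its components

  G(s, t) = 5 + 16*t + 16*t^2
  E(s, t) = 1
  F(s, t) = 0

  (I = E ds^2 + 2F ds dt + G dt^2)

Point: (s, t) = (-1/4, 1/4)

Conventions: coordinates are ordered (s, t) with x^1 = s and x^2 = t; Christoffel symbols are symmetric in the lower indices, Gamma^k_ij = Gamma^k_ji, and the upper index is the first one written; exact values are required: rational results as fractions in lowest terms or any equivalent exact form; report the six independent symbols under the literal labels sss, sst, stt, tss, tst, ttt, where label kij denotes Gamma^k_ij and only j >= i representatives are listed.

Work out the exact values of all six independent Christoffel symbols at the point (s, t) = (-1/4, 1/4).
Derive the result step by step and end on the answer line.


E = 1, F = 0, G = 10 at the point
E_s = 0, E_t = 0, F_s = 0, F_t = 0, G_s = 0, G_t = 24
EG - F^2 = 10;  g^inv = (1/10) * [[10, 0], [0, 1]]
first-kind symbols [ij,l] = (1/2)(d_i g_jl + d_j g_il - d_l g_ij): [ss,s] = E_s/2 = 0, [ss,t] = F_s - E_t/2 = 0, [st,s] = E_t/2 = 0, [st,t] = G_s/2 = 0, [tt,s] = F_t - G_s/2 = 0, [tt,t] = G_t/2 = 12
Gamma^s_ij = (G*[ij,s] - F*[ij,t])/(EG - F^2), Gamma^t_ij = (E*[ij,t] - F*[ij,s])/(EG - F^2)

Answer: Gamma_sss = 0, Gamma_sst = 0, Gamma_stt = 0, Gamma_tss = 0, Gamma_tst = 0, Gamma_ttt = 6/5


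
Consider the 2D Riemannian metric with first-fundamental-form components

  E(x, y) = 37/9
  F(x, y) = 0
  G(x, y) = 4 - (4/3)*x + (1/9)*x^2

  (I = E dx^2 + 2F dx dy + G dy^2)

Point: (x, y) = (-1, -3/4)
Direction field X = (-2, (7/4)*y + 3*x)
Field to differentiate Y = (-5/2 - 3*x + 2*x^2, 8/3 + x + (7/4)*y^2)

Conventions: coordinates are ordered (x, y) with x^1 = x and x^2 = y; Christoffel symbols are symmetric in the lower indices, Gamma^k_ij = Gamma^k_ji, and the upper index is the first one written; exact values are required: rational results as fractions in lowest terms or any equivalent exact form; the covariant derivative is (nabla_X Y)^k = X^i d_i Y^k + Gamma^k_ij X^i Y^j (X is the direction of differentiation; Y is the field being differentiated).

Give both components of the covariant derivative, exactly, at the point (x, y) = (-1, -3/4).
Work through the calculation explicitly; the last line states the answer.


E = 37/9, F = 0, G = 49/9 at the point
E_x = 0, E_y = 0, F_x = 0, F_y = 0, G_x = -14/9, G_y = 0
EG - F^2 = 1813/81;  g^inv = (81/1813) * [[49/9, 0], [0, 37/9]]
first-kind symbols [ij,l] = (1/2)(d_i g_jl + d_j g_il - d_l g_ij): [xx,x] = E_x/2 = 0, [xx,y] = F_x - E_y/2 = 0, [xy,x] = E_y/2 = 0, [xy,y] = G_x/2 = -7/9, [yy,x] = F_y - G_x/2 = 7/9, [yy,y] = G_y/2 = 0
Gamma^x_ij = (G*[ij,x] - F*[ij,y])/(EG - F^2), Gamma^y_ij = (E*[ij,y] - F*[ij,x])/(EG - F^2)
Gamma_xxx = 0, Gamma_xxy = 0, Gamma_xyy = 7/37, Gamma_yxx = 0, Gamma_yxy = -1/7, Gamma_yyy = 0
X = (-2, -69/16), Y = (5/2, 509/192) at the point

Answer: (nabla_X Y)^x = 448483/37888, (nabla_X Y)^y = 31229/2688


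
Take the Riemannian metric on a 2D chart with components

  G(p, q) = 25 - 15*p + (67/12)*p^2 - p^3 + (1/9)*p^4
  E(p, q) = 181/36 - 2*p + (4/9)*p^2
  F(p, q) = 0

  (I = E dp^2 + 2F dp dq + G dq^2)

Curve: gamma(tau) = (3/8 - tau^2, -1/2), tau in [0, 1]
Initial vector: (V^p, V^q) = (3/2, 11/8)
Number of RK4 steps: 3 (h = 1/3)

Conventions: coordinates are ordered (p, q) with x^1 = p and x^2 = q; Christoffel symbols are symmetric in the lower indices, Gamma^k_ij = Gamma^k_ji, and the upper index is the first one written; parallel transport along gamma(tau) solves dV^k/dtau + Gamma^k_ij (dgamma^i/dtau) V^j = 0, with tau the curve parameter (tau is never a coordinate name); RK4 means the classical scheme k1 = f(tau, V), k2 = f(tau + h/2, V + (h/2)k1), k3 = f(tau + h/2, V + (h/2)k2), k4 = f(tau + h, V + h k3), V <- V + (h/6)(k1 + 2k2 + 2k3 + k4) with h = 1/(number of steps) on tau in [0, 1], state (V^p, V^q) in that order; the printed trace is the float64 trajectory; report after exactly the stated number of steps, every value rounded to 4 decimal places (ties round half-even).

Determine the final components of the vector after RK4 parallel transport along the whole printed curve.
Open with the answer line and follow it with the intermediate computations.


Answer: V^p = 1.2303, V^q = 1.0162

gamma'(tau) = (-2*tau, 0); f(tau, V)^k = -Gamma^k_ij(gamma(tau)) gamma'^i(tau) V^j; h = 1/3; intermediate values shown to 6 dp
curve data and Christoffel symbols at the stage parameters:
  tau = 0.000000: gamma = (0.375000, -0.500000), gamma' = (0.000000, 0.000000); Gamma_ppp = -0.192000, Gamma_ppq = 0.000000, Gamma_pqq = 1.291500, Gamma_qpp = 0.000000, Gamma_qpq = -0.278746, Gamma_qqq = 0.000000
  tau = 0.166667: gamma = (0.347222, -0.500000), gamma' = (-0.333333, 0.000000); Gamma_ppp = -0.192773, Gamma_ppq = 0.000000, Gamma_pqq = 1.306814, Gamma_qpp = 0.000000, Gamma_qpq = -0.280686, Gamma_qqq = 0.000000
  tau = 0.333333: gamma = (0.263889, -0.500000), gamma' = (-0.666667, 0.000000); Gamma_ppp = -0.194819, Gamma_ppq = 0.000000, Gamma_pqq = 1.352253, Gamma_qpp = 0.000000, Gamma_qpq = -0.286139, Gamma_qqq = 0.000000
  tau = 0.500000: gamma = (0.125000, -0.500000), gamma' = (-1.000000, 0.000000); Gamma_ppp = -0.197388, Gamma_ppq = 0.000000, Gamma_pqq = 1.426433, Gamma_qpp = 0.000000, Gamma_qpq = -0.294054, Gamma_qqq = 0.000000
  tau = 0.666667: gamma = (-0.069444, -0.500000), gamma' = (-1.333333, 0.000000); Gamma_ppp = -0.199439, Gamma_ppq = 0.000000, Gamma_pqq = 1.527439, Gamma_qpp = 0.000000, Gamma_qpq = -0.302852, Gamma_qqq = 0.000000
  tau = 0.833333: gamma = (-0.319444, -0.500000), gamma' = (-1.666667, 0.000000); Gamma_ppp = -0.199925, Gamma_ppq = 0.000000, Gamma_pqq = 1.653334, Gamma_qpp = 0.000000, Gamma_qpq = -0.310703, Gamma_qqq = 0.000000
  tau = 1.000000: gamma = (-0.625000, -0.500000), gamma' = (-2.000000, 0.000000); Gamma_ppp = -0.198062, Gamma_ppq = 0.000000, Gamma_pqq = 1.802678, Gamma_qpp = 0.000000, Gamma_qpq = -0.315880, Gamma_qqq = 0.000000
step 0: V^p = 1.5000, V^q = 1.3750
step 1: k1 = (0.000000, 0.000000), k2 = (-0.096386, -0.128648), k3 = (-0.095354, -0.126642), k4 = (-0.190691, -0.254241); V <- V + (h/6)(k1 + 2k2 + 2k3 + k4): V^p = 1.4681, V^q = 1.3325
step 2: k1 = (-0.190676, -0.254189), k2 = (-0.283512, -0.379372), k3 = (-0.280458, -0.373237), k4 = (-0.365537, -0.487834); V <- V + (h/6)(k1 + 2k2 + 2k3 + k4): V^p = 1.3745, V^q = 1.2077
step 3: k1 = (-0.365516, -0.487658), k2 = (-0.437708, -0.583287), k3 = (-0.433699, -0.575033), k4 = (-0.487222, -0.641859); V <- V + (h/6)(k1 + 2k2 + 2k3 + k4): V^p = 1.2303, V^q = 1.0162


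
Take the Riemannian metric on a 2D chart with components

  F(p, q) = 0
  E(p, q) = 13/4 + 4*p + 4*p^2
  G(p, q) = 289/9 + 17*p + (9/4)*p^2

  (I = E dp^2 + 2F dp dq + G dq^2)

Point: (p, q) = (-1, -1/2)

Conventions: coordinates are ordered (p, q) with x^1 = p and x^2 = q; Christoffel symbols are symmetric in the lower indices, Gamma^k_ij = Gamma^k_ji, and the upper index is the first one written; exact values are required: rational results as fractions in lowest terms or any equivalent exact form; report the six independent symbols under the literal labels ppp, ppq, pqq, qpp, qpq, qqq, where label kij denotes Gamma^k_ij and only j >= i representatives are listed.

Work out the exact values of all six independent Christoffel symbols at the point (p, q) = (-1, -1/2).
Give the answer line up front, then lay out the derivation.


Answer: Gamma_ppp = -8/13, Gamma_ppq = 0, Gamma_pqq = -25/13, Gamma_qpp = 0, Gamma_qpq = 9/25, Gamma_qqq = 0

E = 13/4, F = 0, G = 625/36 at the point
E_p = -4, E_q = 0, F_p = 0, F_q = 0, G_p = 25/2, G_q = 0
EG - F^2 = 8125/144;  g^inv = (144/8125) * [[625/36, 0], [0, 13/4]]
first-kind symbols [ij,l] = (1/2)(d_i g_jl + d_j g_il - d_l g_ij): [pp,p] = E_p/2 = -2, [pp,q] = F_p - E_q/2 = 0, [pq,p] = E_q/2 = 0, [pq,q] = G_p/2 = 25/4, [qq,p] = F_q - G_p/2 = -25/4, [qq,q] = G_q/2 = 0
Gamma^p_ij = (G*[ij,p] - F*[ij,q])/(EG - F^2), Gamma^q_ij = (E*[ij,q] - F*[ij,p])/(EG - F^2)


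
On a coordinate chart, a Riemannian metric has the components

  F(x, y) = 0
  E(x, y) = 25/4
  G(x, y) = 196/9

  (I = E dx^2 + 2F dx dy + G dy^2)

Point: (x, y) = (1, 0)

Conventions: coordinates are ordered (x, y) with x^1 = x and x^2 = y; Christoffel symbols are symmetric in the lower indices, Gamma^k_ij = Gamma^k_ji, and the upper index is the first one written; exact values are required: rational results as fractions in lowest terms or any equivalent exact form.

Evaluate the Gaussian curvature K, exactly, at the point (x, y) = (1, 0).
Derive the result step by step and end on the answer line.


E = 25/4, F = 0, G = 196/9, EG - F^2 = 1225/9 at the point
E_x = 0, E_y = 0, F_x = 0, F_y = 0, G_x = 0, G_y = 0
E_yy = 0, F_xy = 0, G_xx = 0
K follows from Brioschi's formula, (det M1 - det M2)/(EG - F^2)^2.
M1 = [[-E_yy/2 + F_xy - G_xx/2, E_x/2, F_x - E_y/2], [F_y - G_x/2, E, F], [G_y/2, F, G]] = [[0, 0, 0], [0, 25/4, 0], [0, 0, 196/9]]; det M1 = 0
M2 = [[0, E_y/2, G_x/2], [E_y/2, E, F], [G_x/2, F, G]] = [[0, 0, 0], [0, 25/4, 0], [0, 0, 196/9]]; det M2 = 0
det M1 - det M2 = 0; K = 0 / (1225/9)^2 = 0

Answer: K = 0


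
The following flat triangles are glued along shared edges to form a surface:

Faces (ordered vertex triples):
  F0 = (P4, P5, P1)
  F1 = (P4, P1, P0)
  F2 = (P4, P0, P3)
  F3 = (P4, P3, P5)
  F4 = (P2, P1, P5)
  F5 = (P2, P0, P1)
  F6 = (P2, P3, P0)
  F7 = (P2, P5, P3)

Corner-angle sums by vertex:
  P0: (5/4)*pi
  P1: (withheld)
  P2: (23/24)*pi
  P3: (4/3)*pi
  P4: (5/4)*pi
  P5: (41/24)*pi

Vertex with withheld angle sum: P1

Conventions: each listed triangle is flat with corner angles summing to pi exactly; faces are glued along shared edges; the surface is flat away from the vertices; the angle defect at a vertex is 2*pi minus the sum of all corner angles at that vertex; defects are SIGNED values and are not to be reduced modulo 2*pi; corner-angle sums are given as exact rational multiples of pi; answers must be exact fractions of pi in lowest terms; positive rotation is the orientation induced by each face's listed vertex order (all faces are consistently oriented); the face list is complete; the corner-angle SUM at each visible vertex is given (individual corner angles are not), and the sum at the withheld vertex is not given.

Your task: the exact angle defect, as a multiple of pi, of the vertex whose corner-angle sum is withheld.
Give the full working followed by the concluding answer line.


V = 6, E = 12, F = 8; chi = V - E + F = 2
Gauss-Bonnet: total defect = 2*pi*chi = 4*pi; visible defects sum to (7/2)*pi

Answer: defect(P1) = pi/2


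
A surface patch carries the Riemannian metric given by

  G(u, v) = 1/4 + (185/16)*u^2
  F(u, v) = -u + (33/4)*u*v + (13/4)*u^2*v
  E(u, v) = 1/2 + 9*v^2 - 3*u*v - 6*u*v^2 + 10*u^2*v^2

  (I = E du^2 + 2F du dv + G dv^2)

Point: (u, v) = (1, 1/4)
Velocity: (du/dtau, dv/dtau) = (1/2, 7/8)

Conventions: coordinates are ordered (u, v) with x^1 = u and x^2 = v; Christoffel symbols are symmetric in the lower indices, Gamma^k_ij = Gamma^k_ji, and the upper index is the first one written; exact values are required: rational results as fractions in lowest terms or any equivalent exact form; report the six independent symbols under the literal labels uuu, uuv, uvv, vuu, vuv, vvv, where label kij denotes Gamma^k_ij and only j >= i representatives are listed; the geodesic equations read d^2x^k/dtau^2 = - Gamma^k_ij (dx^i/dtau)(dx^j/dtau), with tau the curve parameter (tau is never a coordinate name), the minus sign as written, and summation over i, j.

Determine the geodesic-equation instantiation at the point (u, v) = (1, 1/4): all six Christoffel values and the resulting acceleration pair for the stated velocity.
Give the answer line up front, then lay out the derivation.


Answer: Gamma_uuu = -29/89, Gamma_uuv = -86/267, Gamma_uvv = -21/89, Gamma_vuu = 35/267, Gamma_vuv = 275/267, Gamma_vvv = 10/267; accelerations (d^2u/dtau^2, d^2v/dtau^2) = (9295/17088, -8225/8544)

E = 9/16, F = 15/8, G = 189/16 at the point
E_u = 1/8, E_v = 7/2, F_u = 43/16, F_v = 23/2, G_u = 185/8, G_v = 0
EG - F^2 = 801/256;  g^inv = (256/801) * [[189/16, -15/8], [-15/8, 9/16]]
first-kind symbols [ij,l] = (1/2)(d_i g_jl + d_j g_il - d_l g_ij): [uu,u] = E_u/2 = 1/16, [uu,v] = F_u - E_v/2 = 15/16, [uv,u] = E_v/2 = 7/4, [uv,v] = G_u/2 = 185/16, [vv,u] = F_v - G_u/2 = -1/16, [vv,v] = G_v/2 = 0
Gamma^u_ij = (G*[ij,u] - F*[ij,v])/(EG - F^2), Gamma^v_ij = (E*[ij,v] - F*[ij,u])/(EG - F^2)
Gamma_uuu = -29/89, Gamma_uuv = -86/267, Gamma_uvv = -21/89, Gamma_vuu = 35/267, Gamma_vuv = 275/267, Gamma_vvv = 10/267
d^2u/dtau^2 = -(Gamma_uuu*(1/2)^2 + 2*Gamma_uuv*(1/2)*(7/8) + Gamma_uvv*(7/8)^2) = 9295/17088
d^2v/dtau^2 = -(Gamma_vuu*(1/2)^2 + 2*Gamma_vuv*(1/2)*(7/8) + Gamma_vvv*(7/8)^2) = -8225/8544


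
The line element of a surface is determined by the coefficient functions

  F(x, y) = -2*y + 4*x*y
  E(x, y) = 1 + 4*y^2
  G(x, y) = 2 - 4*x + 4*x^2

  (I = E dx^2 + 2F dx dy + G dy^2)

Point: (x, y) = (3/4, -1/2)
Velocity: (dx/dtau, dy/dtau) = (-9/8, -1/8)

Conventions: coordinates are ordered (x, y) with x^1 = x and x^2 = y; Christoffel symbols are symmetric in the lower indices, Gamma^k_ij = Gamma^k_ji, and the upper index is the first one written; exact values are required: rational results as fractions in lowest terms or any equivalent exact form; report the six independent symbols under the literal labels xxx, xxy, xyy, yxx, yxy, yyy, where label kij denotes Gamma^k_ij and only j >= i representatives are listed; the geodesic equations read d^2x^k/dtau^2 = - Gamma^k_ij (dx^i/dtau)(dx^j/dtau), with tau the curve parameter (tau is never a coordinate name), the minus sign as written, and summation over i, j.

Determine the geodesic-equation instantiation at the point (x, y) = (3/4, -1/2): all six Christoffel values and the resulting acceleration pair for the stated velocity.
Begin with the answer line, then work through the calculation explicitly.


Answer: Gamma_xxx = 0, Gamma_xxy = -8/9, Gamma_xyy = 0, Gamma_yxx = 0, Gamma_yxy = 4/9, Gamma_yyy = 0; accelerations (d^2x/dtau^2, d^2y/dtau^2) = (1/4, -1/8)

E = 2, F = -1/2, G = 5/4 at the point
E_x = 0, E_y = -4, F_x = -2, F_y = 1, G_x = 2, G_y = 0
EG - F^2 = 9/4;  g^inv = (4/9) * [[5/4, 1/2], [1/2, 2]]
first-kind symbols [ij,l] = (1/2)(d_i g_jl + d_j g_il - d_l g_ij): [xx,x] = E_x/2 = 0, [xx,y] = F_x - E_y/2 = 0, [xy,x] = E_y/2 = -2, [xy,y] = G_x/2 = 1, [yy,x] = F_y - G_x/2 = 0, [yy,y] = G_y/2 = 0
Gamma^x_ij = (G*[ij,x] - F*[ij,y])/(EG - F^2), Gamma^y_ij = (E*[ij,y] - F*[ij,x])/(EG - F^2)
Gamma_xxx = 0, Gamma_xxy = -8/9, Gamma_xyy = 0, Gamma_yxx = 0, Gamma_yxy = 4/9, Gamma_yyy = 0
d^2x/dtau^2 = -(Gamma_xxx*(-9/8)^2 + 2*Gamma_xxy*(-9/8)*(-1/8) + Gamma_xyy*(-1/8)^2) = 1/4
d^2y/dtau^2 = -(Gamma_yxx*(-9/8)^2 + 2*Gamma_yxy*(-9/8)*(-1/8) + Gamma_yyy*(-1/8)^2) = -1/8


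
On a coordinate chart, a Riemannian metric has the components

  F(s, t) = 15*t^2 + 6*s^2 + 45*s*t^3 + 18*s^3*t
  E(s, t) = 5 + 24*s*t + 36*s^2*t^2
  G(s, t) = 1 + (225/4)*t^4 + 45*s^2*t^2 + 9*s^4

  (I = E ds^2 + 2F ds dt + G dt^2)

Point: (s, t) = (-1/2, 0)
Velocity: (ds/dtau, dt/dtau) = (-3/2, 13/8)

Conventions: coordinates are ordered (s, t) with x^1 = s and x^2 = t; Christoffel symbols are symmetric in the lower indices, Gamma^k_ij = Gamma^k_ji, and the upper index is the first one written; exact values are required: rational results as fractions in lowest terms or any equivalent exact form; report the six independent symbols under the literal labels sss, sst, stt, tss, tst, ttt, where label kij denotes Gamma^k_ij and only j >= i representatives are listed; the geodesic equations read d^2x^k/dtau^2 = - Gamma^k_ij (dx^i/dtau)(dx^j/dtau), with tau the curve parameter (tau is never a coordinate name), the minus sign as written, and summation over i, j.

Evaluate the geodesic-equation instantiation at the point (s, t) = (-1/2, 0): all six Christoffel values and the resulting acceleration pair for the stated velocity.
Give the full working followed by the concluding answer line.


E = 5, F = 3/2, G = 25/16 at the point
E_s = 0, E_t = -12, F_s = -6, F_t = -9/4, G_s = -9/2, G_t = 0
EG - F^2 = 89/16;  g^inv = (16/89) * [[25/16, -3/2], [-3/2, 5]]
first-kind symbols [ij,l] = (1/2)(d_i g_jl + d_j g_il - d_l g_ij): [ss,s] = E_s/2 = 0, [ss,t] = F_s - E_t/2 = 0, [st,s] = E_t/2 = -6, [st,t] = G_s/2 = -9/4, [tt,s] = F_t - G_s/2 = 0, [tt,t] = G_t/2 = 0
Gamma^s_ij = (G*[ij,s] - F*[ij,t])/(EG - F^2), Gamma^t_ij = (E*[ij,t] - F*[ij,s])/(EG - F^2)
Gamma_sss = 0, Gamma_sst = -96/89, Gamma_stt = 0, Gamma_tss = 0, Gamma_tst = -36/89, Gamma_ttt = 0
d^2s/dtau^2 = -(Gamma_sss*(-3/2)^2 + 2*Gamma_sst*(-3/2)*(13/8) + Gamma_stt*(13/8)^2) = -468/89
d^2t/dtau^2 = -(Gamma_tss*(-3/2)^2 + 2*Gamma_tst*(-3/2)*(13/8) + Gamma_ttt*(13/8)^2) = -351/178

Answer: Gamma_sss = 0, Gamma_sst = -96/89, Gamma_stt = 0, Gamma_tss = 0, Gamma_tst = -36/89, Gamma_ttt = 0; accelerations (d^2s/dtau^2, d^2t/dtau^2) = (-468/89, -351/178)


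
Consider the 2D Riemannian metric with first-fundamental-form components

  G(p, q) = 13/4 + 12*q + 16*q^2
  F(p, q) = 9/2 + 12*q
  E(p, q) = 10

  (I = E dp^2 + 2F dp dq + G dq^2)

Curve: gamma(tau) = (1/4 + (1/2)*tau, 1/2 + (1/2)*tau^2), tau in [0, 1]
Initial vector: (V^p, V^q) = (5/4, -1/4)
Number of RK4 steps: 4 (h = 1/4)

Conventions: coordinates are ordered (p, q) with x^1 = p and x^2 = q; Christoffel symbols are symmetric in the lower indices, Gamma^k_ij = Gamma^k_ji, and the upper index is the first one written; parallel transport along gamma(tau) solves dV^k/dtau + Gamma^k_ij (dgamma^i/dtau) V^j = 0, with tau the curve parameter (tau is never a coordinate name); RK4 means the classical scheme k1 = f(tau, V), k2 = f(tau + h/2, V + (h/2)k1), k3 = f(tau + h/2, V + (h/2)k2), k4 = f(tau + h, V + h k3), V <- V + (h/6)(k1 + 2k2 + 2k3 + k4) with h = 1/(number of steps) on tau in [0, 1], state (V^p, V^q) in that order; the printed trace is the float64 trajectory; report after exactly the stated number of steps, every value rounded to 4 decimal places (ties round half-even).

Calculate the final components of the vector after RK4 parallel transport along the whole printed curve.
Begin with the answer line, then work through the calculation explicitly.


Answer: V^p = 1.2942, V^q = -0.1859

gamma'(tau) = (1/2, tau); f(tau, V)^k = -Gamma^k_ij(gamma(tau)) gamma'^i(tau) V^j; h = 1/4; intermediate values shown to 6 dp
curve data and Christoffel symbols at the stage parameters:
  tau = 0.000000: gamma = (0.250000, 0.500000), gamma' = (0.500000, 0.000000); Gamma_ppp = 0.000000, Gamma_ppq = 0.000000, Gamma_pqq = 0.539326, Gamma_qpp = 0.000000, Gamma_qpq = 0.000000, Gamma_qqq = 0.629213
  tau = 0.125000: gamma = (0.312500, 0.507812), gamma' = (0.500000, 0.125000); Gamma_ppp = 0.000000, Gamma_ppq = 0.000000, Gamma_pqq = 0.534052, Gamma_qpp = 0.000000, Gamma_qpq = 0.000000, Gamma_qqq = 0.628624
  tau = 0.250000: gamma = (0.375000, 0.531250), gamma' = (0.500000, 0.250000); Gamma_ppp = 0.000000, Gamma_ppq = 0.000000, Gamma_pqq = 0.518569, Gamma_qpp = 0.000000, Gamma_qpq = 0.000000, Gamma_qqq = 0.626604
  tau = 0.375000: gamma = (0.437500, 0.570312), gamma' = (0.500000, 0.375000); Gamma_ppp = 0.000000, Gamma_ppq = 0.000000, Gamma_pqq = 0.493871, Gamma_qpp = 0.000000, Gamma_qpq = 0.000000, Gamma_qqq = 0.622483
  tau = 0.500000: gamma = (0.500000, 0.625000), gamma' = (0.500000, 0.500000); Gamma_ppp = 0.000000, Gamma_ppq = 0.000000, Gamma_pqq = 0.461538, Gamma_qpp = 0.000000, Gamma_qpq = 0.000000, Gamma_qqq = 0.615385
  tau = 0.625000: gamma = (0.562500, 0.695312), gamma' = (0.500000, 0.625000); Gamma_ppp = 0.000000, Gamma_ppq = 0.000000, Gamma_pqq = 0.423593, Gamma_qpp = 0.000000, Gamma_qpq = 0.000000, Gamma_qqq = 0.604502
  tau = 0.750000: gamma = (0.625000, 0.781250), gamma' = (0.500000, 0.750000); Gamma_ppp = 0.000000, Gamma_ppq = 0.000000, Gamma_pqq = 0.382280, Gamma_qpp = 0.000000, Gamma_qpq = 0.000000, Gamma_qqq = 0.589348
  tau = 0.875000: gamma = (0.687500, 0.882812), gamma' = (0.500000, 0.875000); Gamma_ppp = 0.000000, Gamma_ppq = 0.000000, Gamma_pqq = 0.339814, Gamma_qpp = 0.000000, Gamma_qpq = 0.000000, Gamma_qqq = 0.569896
  tau = 1.000000: gamma = (0.750000, 1.000000), gamma' = (0.500000, 1.000000); Gamma_ppp = 0.000000, Gamma_ppq = 0.000000, Gamma_pqq = 0.298137, Gamma_qpp = 0.000000, Gamma_qpq = 0.000000, Gamma_qqq = 0.546584
step 0: V^p = 1.2500, V^q = -0.2500
step 1: k1 = (0.000000, 0.000000), k2 = (0.016689, 0.019644), k3 = (0.016525, 0.019452), k4 = (0.031780, 0.038401); V <- V + (h/6)(k1 + 2k2 + 2k3 + k4): V^p = 1.2541, V^q = -0.2451
step 2: k1 = (0.031781, 0.038402), k2 = (0.044512, 0.056103), k3 = (0.044102, 0.055587), k4 = (0.053364, 0.071152); V <- V + (h/6)(k1 + 2k2 + 2k3 + k4): V^p = 1.2650, V^q = -0.2313
step 3: k1 = (0.053370, 0.071160), k2 = (0.058873, 0.084016), k3 = (0.058447, 0.083409), k4 = (0.060329, 0.093007); V <- V + (h/6)(k1 + 2k2 + 2k3 + k4): V^p = 1.2795, V^q = -0.2105
step 4: k1 = (0.060346, 0.093033), k2 = (0.059125, 0.099157), k3 = (0.058897, 0.098776), k4 = (0.055389, 0.101546); V <- V + (h/6)(k1 + 2k2 + 2k3 + k4): V^p = 1.2942, V^q = -0.1859


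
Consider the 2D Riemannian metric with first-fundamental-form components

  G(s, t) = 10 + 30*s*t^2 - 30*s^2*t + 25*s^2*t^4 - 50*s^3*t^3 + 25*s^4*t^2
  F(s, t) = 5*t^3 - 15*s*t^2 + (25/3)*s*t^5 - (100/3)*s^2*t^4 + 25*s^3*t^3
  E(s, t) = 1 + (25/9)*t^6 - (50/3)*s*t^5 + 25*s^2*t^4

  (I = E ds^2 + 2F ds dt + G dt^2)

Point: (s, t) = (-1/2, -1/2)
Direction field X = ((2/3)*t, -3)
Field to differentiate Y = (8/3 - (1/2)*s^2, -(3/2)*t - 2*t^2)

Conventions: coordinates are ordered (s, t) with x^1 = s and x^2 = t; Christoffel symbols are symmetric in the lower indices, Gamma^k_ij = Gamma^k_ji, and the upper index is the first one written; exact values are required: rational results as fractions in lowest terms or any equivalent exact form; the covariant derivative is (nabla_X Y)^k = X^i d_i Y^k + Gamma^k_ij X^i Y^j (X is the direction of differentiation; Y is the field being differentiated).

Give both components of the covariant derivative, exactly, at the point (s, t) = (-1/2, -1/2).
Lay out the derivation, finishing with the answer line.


E = 169/144, F = 5/4, G = 10 at the point
E_s = -25/24, E_t = -25/24, F_s = -205/48, F_t = -155/48, G_s = -15/2, G_t = 15/2
EG - F^2 = 1465/144;  g^inv = (144/1465) * [[10, -5/4], [-5/4, 169/144]]
first-kind symbols [ij,l] = (1/2)(d_i g_jl + d_j g_il - d_l g_ij): [ss,s] = E_s/2 = -25/48, [ss,t] = F_s - E_t/2 = -15/4, [st,s] = E_t/2 = -25/48, [st,t] = G_s/2 = -15/4, [tt,s] = F_t - G_s/2 = 25/48, [tt,t] = G_t/2 = 15/4
Gamma^s_ij = (G*[ij,s] - F*[ij,t])/(EG - F^2), Gamma^t_ij = (E*[ij,t] - F*[ij,s])/(EG - F^2)
Gamma_sss = -15/293, Gamma_sst = -15/293, Gamma_stt = 15/293, Gamma_tss = -108/293, Gamma_tst = -108/293, Gamma_ttt = 108/293
X = (-1/3, -3), Y = (61/24, 1/4) at the point

Answer: (nabla_X Y)^s = 273/1172, (nabla_X Y)^t = 807/586


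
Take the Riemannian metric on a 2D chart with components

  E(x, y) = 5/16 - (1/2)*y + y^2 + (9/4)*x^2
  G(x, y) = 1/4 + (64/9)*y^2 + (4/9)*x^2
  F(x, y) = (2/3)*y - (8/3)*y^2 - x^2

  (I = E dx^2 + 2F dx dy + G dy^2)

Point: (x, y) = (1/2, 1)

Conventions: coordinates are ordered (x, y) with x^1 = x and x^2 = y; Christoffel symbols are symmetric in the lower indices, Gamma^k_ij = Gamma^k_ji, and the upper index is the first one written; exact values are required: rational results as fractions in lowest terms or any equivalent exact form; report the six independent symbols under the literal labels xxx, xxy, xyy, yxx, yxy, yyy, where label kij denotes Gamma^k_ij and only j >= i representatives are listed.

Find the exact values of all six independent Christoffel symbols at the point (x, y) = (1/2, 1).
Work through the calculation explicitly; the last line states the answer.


E = 11/8, F = -9/4, G = 269/36 at the point
E_x = 9/4, E_y = 3/2, F_x = -1, F_y = -14/3, G_x = 4/9, G_y = 128/9
EG - F^2 = 1501/288;  g^inv = (288/1501) * [[269/36, 9/4], [9/4, 11/8]]
first-kind symbols [ij,l] = (1/2)(d_i g_jl + d_j g_il - d_l g_ij): [xx,x] = E_x/2 = 9/8, [xx,y] = F_x - E_y/2 = -7/4, [xy,x] = E_y/2 = 3/4, [xy,y] = G_x/2 = 2/9, [yy,x] = F_y - G_x/2 = -44/9, [yy,y] = G_y/2 = 64/9
Gamma^x_ij = (G*[ij,x] - F*[ij,y])/(EG - F^2), Gamma^y_ij = (E*[ij,y] - F*[ij,x])/(EG - F^2)

Answer: Gamma_xxx = 1287/1501, Gamma_xxy = 1758/1501, Gamma_xyy = -53216/13509, Gamma_yxx = 36/1501, Gamma_yxy = 574/1501, Gamma_yyy = -352/1501


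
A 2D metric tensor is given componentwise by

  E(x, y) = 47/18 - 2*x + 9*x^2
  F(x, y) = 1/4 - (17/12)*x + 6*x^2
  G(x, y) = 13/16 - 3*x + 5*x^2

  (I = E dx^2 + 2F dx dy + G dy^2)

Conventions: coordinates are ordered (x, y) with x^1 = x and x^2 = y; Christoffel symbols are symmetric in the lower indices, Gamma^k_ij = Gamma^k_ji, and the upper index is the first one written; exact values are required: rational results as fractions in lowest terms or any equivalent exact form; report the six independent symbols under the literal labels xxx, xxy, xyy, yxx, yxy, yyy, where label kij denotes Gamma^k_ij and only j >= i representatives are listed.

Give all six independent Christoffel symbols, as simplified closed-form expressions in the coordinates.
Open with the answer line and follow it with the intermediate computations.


Answer: Gamma_xxx = (-7776*x^3 - 1872*x^2 + 1528*x - 132)/(2592*x^4 - 5760*x^3 + 6152*x^2 - 2520*x + 593), Gamma_xxy = (-8640*x^3 + 4632*x^2 - 972*x + 108)/(2592*x^4 - 5760*x^3 + 6152*x^2 - 2520*x + 593), Gamma_xyy = (-7200*x^3 + 6480*x^2 - 2466*x + 351)/(2592*x^4 - 5760*x^3 + 6152*x^2 - 2520*x + 593), Gamma_yxx = (46656*x^3 - 15552*x^2 + 26352*x - 2980)/(7776*x^4 - 17280*x^3 + 18456*x^2 - 7560*x + 1779), Gamma_yxy = (12960*x^3 - 6768*x^2 + 4624*x - 1128)/(2592*x^4 - 5760*x^3 + 6152*x^2 - 2520*x + 593), Gamma_yyy = (8640*x^3 - 4632*x^2 + 972*x - 108)/(2592*x^4 - 5760*x^3 + 6152*x^2 - 2520*x + 593)

E = 47/18 - 2*x + 9*x^2; F = 1/4 - (17/12)*x + 6*x^2; G = 13/16 - 3*x + 5*x^2
Gamma^k_ij = (1/2) g^{kl} (d_i g_jl + d_j g_il - d_l g_ij), with g^inv = (1/(EG-F^2)) [[G, -F], [-F, E]]
first partials: E_x = -2 + 18*x, E_y = 0, F_x = -17/12 + 12*x, F_y = 0, G_x = -3 + 10*x, G_y = 0
D = EG - F^2 = 593/288 - (35/4)*x + (769/36)*x^2 - 20*x^3 + 9*x^4
expanded: Gamma^x_xx = (G E_x - 2F F_x + F E_y)/(2D), Gamma^x_xy = (G E_y - F G_x)/(2D), Gamma^x_yy = (2G F_y - G G_x - F G_y)/(2D), Gamma^y_xx = (2E F_x - E E_y - F E_x)/(2D), Gamma^y_xy = (E G_x - F E_y)/(2D), Gamma^y_yy = (E G_y - 2F F_y + F G_x)/(2D); substitute and cancel common factors


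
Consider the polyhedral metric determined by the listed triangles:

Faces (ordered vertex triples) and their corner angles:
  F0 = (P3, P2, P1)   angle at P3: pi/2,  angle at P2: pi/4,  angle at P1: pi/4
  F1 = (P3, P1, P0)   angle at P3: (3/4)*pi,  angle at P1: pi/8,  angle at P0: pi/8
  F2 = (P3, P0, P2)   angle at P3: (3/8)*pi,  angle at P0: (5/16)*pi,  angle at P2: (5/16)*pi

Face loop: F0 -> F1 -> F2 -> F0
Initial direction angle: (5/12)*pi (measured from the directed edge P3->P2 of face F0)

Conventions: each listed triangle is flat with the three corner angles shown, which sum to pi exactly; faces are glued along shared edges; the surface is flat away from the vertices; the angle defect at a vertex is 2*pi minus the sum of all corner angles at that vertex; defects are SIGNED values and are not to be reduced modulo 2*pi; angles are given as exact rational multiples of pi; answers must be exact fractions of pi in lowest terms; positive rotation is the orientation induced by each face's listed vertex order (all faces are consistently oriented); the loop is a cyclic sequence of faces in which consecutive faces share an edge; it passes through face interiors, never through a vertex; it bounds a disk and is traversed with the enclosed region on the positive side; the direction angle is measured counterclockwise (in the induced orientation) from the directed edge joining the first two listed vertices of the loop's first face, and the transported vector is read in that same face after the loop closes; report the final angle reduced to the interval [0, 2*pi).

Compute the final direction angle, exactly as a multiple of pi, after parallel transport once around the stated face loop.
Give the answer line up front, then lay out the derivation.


Answer: final direction angle = (19/24)*pi

enclosed vertex P3: corner angles sum to (13/8)*pi, defect = 2*pi - (13/8)*pi = (3/8)*pi
adding the enclosed defects to the starting angle (mod 2*pi, induced orientation) gives the holonomy
final angle = (5/12)*pi + (3/8)*pi = (19/24)*pi (mod 2*pi)
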